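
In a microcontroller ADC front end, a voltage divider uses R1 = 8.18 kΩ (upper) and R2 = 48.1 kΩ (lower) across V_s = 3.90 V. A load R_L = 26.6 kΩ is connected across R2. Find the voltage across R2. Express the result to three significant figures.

First combine the lower leg with the load: R2 ‖ R_L = 17.13 kΩ.
Now apply the divider: V_out = 3.90 × 0.6768 = 2.639 V.

V_out ≈ 2.64 V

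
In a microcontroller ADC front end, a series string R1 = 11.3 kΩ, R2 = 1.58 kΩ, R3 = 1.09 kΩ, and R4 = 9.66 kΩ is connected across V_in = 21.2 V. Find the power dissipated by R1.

P ≈ 9.10 mW

The common current is I = 21.2/23.63 = 0.8972 mA.
P = I²R = 0.8049 × 11.3 = 9.095 mW.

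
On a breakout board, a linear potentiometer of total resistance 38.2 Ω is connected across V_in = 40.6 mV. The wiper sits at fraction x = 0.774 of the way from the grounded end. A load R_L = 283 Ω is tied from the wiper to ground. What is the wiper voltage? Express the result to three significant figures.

The pot divides into 8.633 Ω above the wiper and 29.57 Ω below.
R_L loads the lower segment: effective lower R = 26.77 Ω.
Loaded-divider output: V_out = 40.6 × 0.7561 = 30.70 mV.

V_out ≈ 30.7 mV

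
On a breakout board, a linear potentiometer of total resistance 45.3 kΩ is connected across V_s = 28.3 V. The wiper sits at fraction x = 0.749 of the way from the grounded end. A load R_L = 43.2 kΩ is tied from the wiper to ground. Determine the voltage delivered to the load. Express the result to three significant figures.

The pot divides into 11.37 kΩ above the wiper and 33.93 kΩ below.
Lower segment in parallel with the load: 33.93 ‖ 43.2 = 19.00 kΩ.
Then V_out = V_s · 19.00/(11.37 + 19.00) = 17.71 V.

V_out ≈ 17.7 V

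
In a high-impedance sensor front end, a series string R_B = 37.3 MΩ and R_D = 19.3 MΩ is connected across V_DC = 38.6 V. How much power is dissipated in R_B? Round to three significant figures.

ΣR = 56.60 MΩ → I = 38.6/56.60 = 0.6820 µA.
P(R_B) = I²·R_B = (0.6820)² × 37.3 = 17.35 µW.

P ≈ 17.3 µW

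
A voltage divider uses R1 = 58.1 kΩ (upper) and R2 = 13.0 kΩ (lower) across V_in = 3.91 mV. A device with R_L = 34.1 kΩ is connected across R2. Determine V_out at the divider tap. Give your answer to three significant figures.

V_out ≈ 0.545 mV

First combine the lower leg with the load: R2 ‖ R_L = 9.412 kΩ.
Then V_out = V_in · R2'/(R1 + R2') = 3.91 × 9.412/67.51 = 0.5451 mV.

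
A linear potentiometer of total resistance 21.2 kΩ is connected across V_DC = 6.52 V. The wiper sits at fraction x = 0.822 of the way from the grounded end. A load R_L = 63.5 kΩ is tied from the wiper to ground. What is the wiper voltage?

Lower segment x·R_p = 17.43 kΩ; upper segment (1−x)·R_p = 3.774 kΩ.
Lower segment in parallel with the load: 17.43 ‖ 63.5 = 13.67 kΩ.
Loaded-divider output: V_out = 6.52 × 0.7837 = 5.110 V.
(Unloaded: V_out = x·V_DC = 5.36 V.)

V_out ≈ 5.11 V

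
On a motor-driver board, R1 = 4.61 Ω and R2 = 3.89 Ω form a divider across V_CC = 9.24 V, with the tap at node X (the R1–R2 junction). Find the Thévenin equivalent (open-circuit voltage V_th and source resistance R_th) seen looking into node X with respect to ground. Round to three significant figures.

Open-circuit (no load on X): V_th = V_CC · R2/(R1 + R2) = 9.24 × 3.89/(4.610 + 3.89) = 4.229 V.
Looking into X with the source shorted: R_th = R1·R2/(R1+R2) = 4.610 × 3.89/8.500 = 2.110 Ω.

V_th ≈ 4.23 V, R_th ≈ 2.11 Ω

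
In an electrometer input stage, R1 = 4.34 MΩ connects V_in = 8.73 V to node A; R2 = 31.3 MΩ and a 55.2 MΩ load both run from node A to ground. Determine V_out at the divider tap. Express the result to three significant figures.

The load sits in parallel with R2, giving an effective lower resistance R2' = R2·R_L/(R2+R_L) = 19.97 MΩ.
Now apply the divider: V_out = 8.73 × 0.8215 = 7.172 V.
(Unloaded it would be 7.67 V; the load pulls it down.)

V_out ≈ 7.17 V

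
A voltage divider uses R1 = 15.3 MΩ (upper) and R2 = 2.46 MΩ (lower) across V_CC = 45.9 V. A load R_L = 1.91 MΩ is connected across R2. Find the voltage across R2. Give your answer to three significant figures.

The load sits in parallel with R2, giving an effective lower resistance R2' = R2·R_L/(R2+R_L) = 1.075 MΩ.
Voltage divider with the loaded lower leg: V_out = 45.9 × 1.075/(15.3 + 1.075) = 45.9 × 0.06566 = 3.014 V.

V_out ≈ 3.01 V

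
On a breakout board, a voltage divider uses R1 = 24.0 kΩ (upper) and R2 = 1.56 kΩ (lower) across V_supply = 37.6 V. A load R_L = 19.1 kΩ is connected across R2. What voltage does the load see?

V_out ≈ 2.13 V

The load sits in parallel with R2, giving an effective lower resistance R2' = R2·R_L/(R2+R_L) = 1.442 kΩ.
Then V_out = V_supply · R2'/(R1 + R2') = 37.6 × 1.442/25.44 = 2.131 V.
(Unloaded it would be 2.29 V; the load pulls it down.)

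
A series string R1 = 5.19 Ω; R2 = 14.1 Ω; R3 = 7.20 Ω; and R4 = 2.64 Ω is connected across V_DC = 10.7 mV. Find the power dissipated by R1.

ΣR = 29.13 Ω → I = 10.7/29.13 = 0.3673 mA.
P(R1) = I²·R1 = (0.3673)² × 5.19 = 0.7003 µW.

P ≈ 0.700 µW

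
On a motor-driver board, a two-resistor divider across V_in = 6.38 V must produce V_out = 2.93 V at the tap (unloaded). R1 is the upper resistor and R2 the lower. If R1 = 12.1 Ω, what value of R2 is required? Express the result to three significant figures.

R2 ≈ 10.3 Ω

V_out/V_in = R2/(R1+R2) = 0.4592.
Rearranging, R2 = R1·k/(1−k) = 12.1 × 0.8493 = 10.28 Ω.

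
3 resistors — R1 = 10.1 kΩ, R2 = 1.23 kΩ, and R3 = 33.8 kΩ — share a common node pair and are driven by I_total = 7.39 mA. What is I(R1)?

I ≈ 0.777 mA

Conductances: ΣG = 1/10.1 + 1/1.23 + 1/33.8 = 0.9416 (1/kΩ).
R1 takes the fraction G_k/ΣG = 0.09901/0.9416 = 0.1052, so I = 7.39 × 0.1052 = 0.7771 mA.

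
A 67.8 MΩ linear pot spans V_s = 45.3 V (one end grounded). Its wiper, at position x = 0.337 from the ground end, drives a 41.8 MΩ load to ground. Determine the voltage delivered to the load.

Lower segment x·R_p = 22.85 MΩ; upper segment (1−x)·R_p = 44.95 MΩ.
Lower segment in parallel with the load: 22.85 ‖ 41.8 = 14.77 MΩ.
Then V_out = V_s · 14.77/(44.95 + 14.77) = 11.21 V.

V_out ≈ 11.2 V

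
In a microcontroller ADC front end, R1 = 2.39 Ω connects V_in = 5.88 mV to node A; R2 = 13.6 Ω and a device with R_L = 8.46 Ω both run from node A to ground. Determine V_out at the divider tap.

V_out ≈ 4.03 mV

First combine the lower leg with the load: R2 ‖ R_L = 5.216 Ω.
Then V_out = V_in · R2'/(R1 + R2') = 5.88 × 5.216/7.606 = 4.032 mV.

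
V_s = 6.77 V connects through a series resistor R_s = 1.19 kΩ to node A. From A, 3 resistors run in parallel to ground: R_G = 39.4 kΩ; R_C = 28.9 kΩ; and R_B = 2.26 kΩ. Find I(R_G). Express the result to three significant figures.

Parallel bank: R_p = 1/(1/39.4 + 1/28.9 + 1/2.26) = 1.990 kΩ.
V_A = 6.77 × 1.990/3.180 = 4.237 V.
Branch current I = V_A/R_G = 4.237/39.4 = 0.1075 mA.
(Check via current divider: I_total = 2.129 mA; share G_k/ΣG = 0.05051 → same result.)

I ≈ 0.108 mA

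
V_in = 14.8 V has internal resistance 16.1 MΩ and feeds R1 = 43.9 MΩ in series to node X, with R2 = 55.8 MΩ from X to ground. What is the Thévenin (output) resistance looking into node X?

R1' = 16.1 + 43.9 = 60.00 MΩ (source resistance + R1).
Zeroing V_in shorts the top of R1' to ground, so R_th = R1' ‖ R2 = 28.91 MΩ.

R_th ≈ 28.9 MΩ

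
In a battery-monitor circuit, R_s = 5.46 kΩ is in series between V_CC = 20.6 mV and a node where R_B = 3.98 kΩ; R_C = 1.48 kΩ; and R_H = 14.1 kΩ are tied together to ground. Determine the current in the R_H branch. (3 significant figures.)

I ≈ 0.227 µA

Parallel bank: R_p = 1/(1/3.98 + 1/1.48 + 1/14.1) = 1.002 kΩ.
V_A = 20.6 × 1.002/6.462 = 3.195 mV.
I(R_H) = V_A / R_H = 3.195/14.1 = 0.2266 µA.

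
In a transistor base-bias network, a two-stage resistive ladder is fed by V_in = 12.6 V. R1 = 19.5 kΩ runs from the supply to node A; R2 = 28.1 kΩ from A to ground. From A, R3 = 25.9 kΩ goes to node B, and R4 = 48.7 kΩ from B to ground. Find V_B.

V_B ≈ 4.21 V

The second stage (R3 + R4 = 74.60 kΩ) loads node A in parallel with R2.
R2 ‖ (R3+R4) = 20.41 kΩ.
V_A = 12.6 × 20.41/(19.5 + 20.41) = 6.444 V.
Stage 2 is unloaded, so V_B = V_A · R4/(R3+R4) = 6.444 × 48.7/74.60 = 4.207 V.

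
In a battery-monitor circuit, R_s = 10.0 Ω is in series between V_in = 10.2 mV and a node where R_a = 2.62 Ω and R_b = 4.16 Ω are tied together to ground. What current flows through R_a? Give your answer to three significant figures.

Parallel bank: R_p = 1/(1/2.62 + 1/4.16) = 1.608 Ω.
V_A = 10.2 × 1.608/11.61 = 1.413 mV.
I(R_a) = V_A / R_a = 1.413/2.62 = 0.5392 mA.

I ≈ 0.539 mA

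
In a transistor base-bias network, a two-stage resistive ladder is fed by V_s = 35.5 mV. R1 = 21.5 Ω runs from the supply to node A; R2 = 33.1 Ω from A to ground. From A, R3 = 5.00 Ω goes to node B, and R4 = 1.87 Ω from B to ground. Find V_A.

V_A ≈ 7.43 mV

The second stage (R3 + R4 = 6.870 Ω) loads node A in parallel with R2.
R2 ‖ (R3+R4) = 5.689 Ω.
So V_A = 35.5 × 0.2092 = 7.428 mV.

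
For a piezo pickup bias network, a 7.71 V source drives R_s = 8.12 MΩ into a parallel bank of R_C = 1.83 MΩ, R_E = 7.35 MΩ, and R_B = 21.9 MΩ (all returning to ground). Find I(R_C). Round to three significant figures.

I ≈ 0.609 µA

Equivalent of the parallel group: R_p = 1.373 MΩ.
V_A = 7.71 × 1.373/9.493 = 1.115 V.
I(R_C) = V_A / R_C = 1.115/1.83 = 0.6095 µA.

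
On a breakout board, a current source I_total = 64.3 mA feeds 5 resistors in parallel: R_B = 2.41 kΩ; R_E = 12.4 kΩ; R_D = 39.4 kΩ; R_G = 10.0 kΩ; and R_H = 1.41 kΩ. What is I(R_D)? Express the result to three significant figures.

ΣG = 1/2.41 + 1/12.4 + 1/39.4 + 1/10.0 + 1/1.41 = 1.330.
By the current-divider rule, I = I_total · G_k/ΣG = 64.3 × 0.01908 = 1.227 mA.

I ≈ 1.23 mA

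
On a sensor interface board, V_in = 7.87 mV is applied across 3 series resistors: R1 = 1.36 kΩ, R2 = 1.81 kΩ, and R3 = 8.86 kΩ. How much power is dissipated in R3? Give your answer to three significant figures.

ΣR = 12.03 kΩ → I = 7.87/12.03 = 0.6542 µA.
P = I²R = 0.4280 × 8.86 = 3.792 nW.

P ≈ 3.79 nW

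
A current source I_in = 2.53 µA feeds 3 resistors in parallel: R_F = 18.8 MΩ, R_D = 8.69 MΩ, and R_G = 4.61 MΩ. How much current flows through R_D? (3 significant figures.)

I ≈ 0.756 µA

Total conductance ΣG = 1/18.8 + 1/8.69 + 1/4.61 = 0.3852 (units of 1/MΩ).
By the current-divider rule, I = I_in · G_k/ΣG = 2.53 × 0.2988 = 0.7558 µA.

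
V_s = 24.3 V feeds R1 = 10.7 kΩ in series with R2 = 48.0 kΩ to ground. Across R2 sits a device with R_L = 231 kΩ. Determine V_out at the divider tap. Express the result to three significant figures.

First combine the lower leg with the load: R2 ‖ R_L = 39.74 kΩ.
Now apply the divider: V_out = 24.3 × 0.7879 = 19.15 V.

V_out ≈ 19.1 V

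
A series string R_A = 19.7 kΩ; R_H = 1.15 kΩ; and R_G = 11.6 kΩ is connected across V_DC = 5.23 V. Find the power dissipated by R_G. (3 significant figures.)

P ≈ 0.301 mW

The common current is I = 5.23/32.45 = 0.1612 mA.
V(R_G) = I·R = 1.870 V; P = V·I = 1.870 × 0.1612 = 0.3013 mW.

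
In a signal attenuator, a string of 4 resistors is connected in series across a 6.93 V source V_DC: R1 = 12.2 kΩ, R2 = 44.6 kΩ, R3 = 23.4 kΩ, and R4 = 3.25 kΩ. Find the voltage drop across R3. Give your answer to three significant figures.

V ≈ 1.94 V

Total series resistance ΣR = 12.2 + 44.6 + 23.4 + 3.25 = 83.45 kΩ.
By the voltage-divider rule, V = 6.93 × 23.40/83.45 = 1.943 V.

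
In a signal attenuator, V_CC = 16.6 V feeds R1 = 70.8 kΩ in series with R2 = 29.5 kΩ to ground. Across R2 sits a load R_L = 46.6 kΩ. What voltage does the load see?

R2 ‖ R_L = (29.5 × 46.6)/(29.5 + 46.6) = 18.06 kΩ.
Then V_out = V_CC · R2'/(R1 + R2') = 16.6 × 18.06/88.86 = 3.374 V.

V_out ≈ 3.37 V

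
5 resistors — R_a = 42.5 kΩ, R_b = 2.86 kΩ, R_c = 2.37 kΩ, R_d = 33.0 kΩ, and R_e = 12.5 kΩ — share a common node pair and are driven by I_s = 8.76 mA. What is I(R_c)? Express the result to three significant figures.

ΣG = 1/42.5 + 1/2.86 + 1/2.37 + 1/33.0 + 1/12.5 = 0.9054.
Current divider: I(R_c) = I_s · G_k/ΣG = 8.76 × (0.4219/0.9054) = 8.76 × 0.4660 = 4.082 mA.

I ≈ 4.08 mA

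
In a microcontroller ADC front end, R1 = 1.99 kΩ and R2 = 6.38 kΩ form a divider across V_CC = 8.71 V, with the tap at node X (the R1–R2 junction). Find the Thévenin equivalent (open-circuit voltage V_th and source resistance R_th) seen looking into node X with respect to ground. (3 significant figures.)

V_th ≈ 6.64 V, R_th ≈ 1.52 kΩ

Open-circuit (no load on X): V_th = V_CC · R2/(R1 + R2) = 8.71 × 6.38/(1.990 + 6.38) = 6.639 V.
With V_CC suppressed (replaced by a short), R_th = R1 ‖ R2 = (1.990 × 6.38)/(1.990 + 6.38) = 1.517 kΩ.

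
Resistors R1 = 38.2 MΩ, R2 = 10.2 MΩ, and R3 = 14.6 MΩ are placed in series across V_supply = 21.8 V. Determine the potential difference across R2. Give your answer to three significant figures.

ΣR = 38.2 + 10.2 + 14.6 = 63.00 MΩ.
Voltage divider: V = V_supply · (10.20 / 63.00) = 21.8 × 0.1619 = 3.530 V.

V ≈ 3.53 V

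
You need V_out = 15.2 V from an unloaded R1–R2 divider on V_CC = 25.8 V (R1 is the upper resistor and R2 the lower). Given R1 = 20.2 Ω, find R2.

V_out/V_CC = R2/(R1+R2) = 0.5891.
So R2 = R1 · V_out/(V_CC − V_out) = 20.2 × 15.2/(25.8 − 15.2) = 20.2 × 1.434 = 28.97 Ω.

R2 ≈ 29.0 Ω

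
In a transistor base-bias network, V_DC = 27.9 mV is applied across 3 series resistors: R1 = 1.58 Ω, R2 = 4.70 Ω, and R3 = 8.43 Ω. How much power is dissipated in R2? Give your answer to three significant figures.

P ≈ 16.9 µW

Series current I = V_DC/ΣR = 27.9/14.71 = 1.897 mA.
V(R2) = I·R = 8.914 mV; P = V·I = 8.914 × 1.897 = 16.91 µW.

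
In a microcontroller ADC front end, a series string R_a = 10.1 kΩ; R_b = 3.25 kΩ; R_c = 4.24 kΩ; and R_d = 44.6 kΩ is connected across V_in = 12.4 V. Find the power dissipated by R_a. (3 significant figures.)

The common current is I = 12.4/62.19 = 0.1994 mA.
P = I²R = 0.03976 × 10.1 = 0.4015 mW.

P ≈ 0.402 mW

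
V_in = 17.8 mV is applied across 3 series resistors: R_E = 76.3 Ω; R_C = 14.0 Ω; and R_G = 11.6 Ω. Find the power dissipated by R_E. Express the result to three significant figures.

Series current I = V_in/ΣR = 17.8/101.9 = 0.1747 mA.
P(R_E) = I²·R_E = (0.1747)² × 76.3 = 2.328 µW.

P ≈ 2.33 µW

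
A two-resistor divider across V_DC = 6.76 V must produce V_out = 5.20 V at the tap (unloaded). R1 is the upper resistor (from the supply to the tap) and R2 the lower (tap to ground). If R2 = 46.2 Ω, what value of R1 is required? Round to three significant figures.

Required fraction k = V_out/V_DC = 0.7692.
So R1 = R2 · (V_DC/V_out − 1) = 46.2 × (6.76/5.20 − 1) = 46.2 × 0.3000 = 13.86 Ω.

R1 ≈ 13.9 Ω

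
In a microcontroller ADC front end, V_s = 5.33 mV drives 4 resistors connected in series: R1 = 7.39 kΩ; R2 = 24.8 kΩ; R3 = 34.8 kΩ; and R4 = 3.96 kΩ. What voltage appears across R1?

V ≈ 0.555 mV

Series total: ΣR = 7.39 + 24.8 + 34.8 + 3.96 = 70.95 kΩ.
By the voltage-divider rule, V = 5.33 × 7.390/70.95 = 0.5552 mV.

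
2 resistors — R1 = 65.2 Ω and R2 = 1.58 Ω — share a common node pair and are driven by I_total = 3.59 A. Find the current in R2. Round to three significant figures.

I ≈ 3.51 A

For two parallel branches, I_k = I_total · (other R)/(sum of R).
I(R2) = 3.59 × 65.2/(65.2 + 1.58) = 3.59 × 0.9763 = 3.505 A.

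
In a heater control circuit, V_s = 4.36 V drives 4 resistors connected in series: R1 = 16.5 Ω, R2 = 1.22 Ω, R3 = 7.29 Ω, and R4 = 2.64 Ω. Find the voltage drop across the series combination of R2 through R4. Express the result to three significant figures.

Total series resistance ΣR = 16.5 + 1.22 + 7.29 + 2.64 = 27.65 Ω.
R_{R2..R4} = 1.22 + 7.29 + 2.64 = 11.15 Ω.
By the voltage-divider rule, V = 4.36 × 11.15/27.65 = 1.758 V.

V ≈ 1.76 V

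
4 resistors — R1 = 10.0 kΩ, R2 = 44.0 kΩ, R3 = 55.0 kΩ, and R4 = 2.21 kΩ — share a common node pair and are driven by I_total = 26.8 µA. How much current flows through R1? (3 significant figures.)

Total conductance ΣG = 1/10.0 + 1/44.0 + 1/55.0 + 1/2.21 = 0.5934 (units of 1/kΩ).
R1 takes the fraction G_k/ΣG = 0.1000/0.5934 = 0.1685, so I = 26.8 × 0.1685 = 4.516 µA.

I ≈ 4.52 µA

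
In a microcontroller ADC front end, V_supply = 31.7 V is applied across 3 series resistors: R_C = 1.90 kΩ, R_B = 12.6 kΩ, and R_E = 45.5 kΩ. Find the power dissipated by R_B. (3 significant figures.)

The common current is I = 31.7/60.00 = 0.5283 mA.
P = I²R = 0.2791 × 12.6 = 3.517 mW.

P ≈ 3.52 mW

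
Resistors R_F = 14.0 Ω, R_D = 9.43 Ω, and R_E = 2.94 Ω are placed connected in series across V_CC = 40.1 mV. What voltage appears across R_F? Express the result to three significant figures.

ΣR = 14.0 + 9.43 + 2.94 = 26.37 Ω.
V = V_CC · R/ΣR = 40.1 × 0.5309 = 21.29 mV.

V ≈ 21.3 mV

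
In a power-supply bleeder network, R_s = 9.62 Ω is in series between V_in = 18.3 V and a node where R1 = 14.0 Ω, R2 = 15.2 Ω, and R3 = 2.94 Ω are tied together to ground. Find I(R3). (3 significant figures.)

I ≈ 1.11 A

Equivalent of the parallel group: R_p = 2.095 Ω.
V_A = 18.3 × 2.095/11.71 = 3.272 V.
Branch current I = V_A/R3 = 3.272/2.94 = 1.113 A.
(Check via current divider: I_total = 1.562 A; share G_k/ΣG = 0.7125 → same result.)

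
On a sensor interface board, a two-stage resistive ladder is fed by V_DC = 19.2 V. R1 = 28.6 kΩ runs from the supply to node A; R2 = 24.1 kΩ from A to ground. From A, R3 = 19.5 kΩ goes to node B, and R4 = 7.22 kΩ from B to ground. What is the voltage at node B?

V_B ≈ 1.59 V

Node A sees R2 in parallel with the series input of stage 2, R3 + R4 = 26.72 kΩ.
Effective lower resistance at A: R2 ‖ 26.72 = 12.67 kΩ.
So V_A = 19.2 × 0.3070 = 5.895 V.
V_B = V_A × 0.2702 = 1.593 V.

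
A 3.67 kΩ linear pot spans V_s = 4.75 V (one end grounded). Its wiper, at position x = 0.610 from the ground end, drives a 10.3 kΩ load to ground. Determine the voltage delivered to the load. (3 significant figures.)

The pot divides into 1.431 kΩ above the wiper and 2.239 kΩ below.
(x·R_p) ‖ R_L = 1.839 kΩ.
V_out = 4.75 × 1.839/(1.431 + 1.839) = 2.671 V.

V_out ≈ 2.67 V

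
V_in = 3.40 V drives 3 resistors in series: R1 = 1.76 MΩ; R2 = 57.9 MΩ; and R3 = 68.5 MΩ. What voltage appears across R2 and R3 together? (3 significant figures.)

V ≈ 3.35 V

ΣR = 1.76 + 57.9 + 68.5 = 128.2 MΩ.
R_{R2..R3} = 57.9 + 68.5 = 126.4 MΩ.
V = V_in · R/ΣR = 3.40 × 0.9863 = 3.353 V.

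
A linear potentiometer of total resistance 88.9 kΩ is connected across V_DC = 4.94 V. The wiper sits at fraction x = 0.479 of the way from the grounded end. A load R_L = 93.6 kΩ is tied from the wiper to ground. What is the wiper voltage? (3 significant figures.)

V_out ≈ 1.91 V

Lower segment x·R_p = 42.58 kΩ; upper segment (1−x)·R_p = 46.32 kΩ.
Lower segment in parallel with the load: 42.58 ‖ 93.6 = 29.27 kΩ.
V_out = 4.94 × 29.27/(46.32 + 29.27) = 1.913 V.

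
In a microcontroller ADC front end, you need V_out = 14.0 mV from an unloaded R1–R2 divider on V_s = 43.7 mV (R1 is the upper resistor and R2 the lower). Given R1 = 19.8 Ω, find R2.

The divider ratio is R2/(R1+R2) = 14.0/43.7 = 0.3204.
R2 = R1 · 0.3204/(1 − 0.3204) = 9.333 Ω.

R2 ≈ 9.33 Ω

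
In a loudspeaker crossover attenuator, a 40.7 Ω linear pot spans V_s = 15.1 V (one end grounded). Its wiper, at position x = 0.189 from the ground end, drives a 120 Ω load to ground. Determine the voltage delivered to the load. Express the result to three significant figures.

V_out ≈ 2.71 V

Split the track: R_lower = x·R_p = 7.692 Ω, R_upper = (1−x)·R_p = 33.01 Ω.
R_L loads the lower segment: effective lower R = 7.229 Ω.
Then V_out = V_s · 7.229/(33.01 + 7.229) = 2.713 V.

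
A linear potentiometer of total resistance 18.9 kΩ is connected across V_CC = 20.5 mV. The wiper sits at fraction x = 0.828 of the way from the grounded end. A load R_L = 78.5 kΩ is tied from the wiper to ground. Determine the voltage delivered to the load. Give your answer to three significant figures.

Split the track: R_lower = x·R_p = 15.65 kΩ, R_upper = (1−x)·R_p = 3.251 kΩ.
R_L loads the lower segment: effective lower R = 13.05 kΩ.
V_out = 20.5 × 13.05/(3.251 + 13.05) = 16.41 mV.

V_out ≈ 16.4 mV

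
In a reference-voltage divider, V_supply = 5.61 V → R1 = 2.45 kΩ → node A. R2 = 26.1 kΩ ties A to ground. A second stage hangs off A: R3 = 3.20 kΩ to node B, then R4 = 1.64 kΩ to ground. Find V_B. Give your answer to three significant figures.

Node A sees R2 in parallel with the series input of stage 2, R3 + R4 = 4.840 kΩ.
Effective lower resistance at A: R2 ‖ 4.840 = 4.083 kΩ.
V_A = 5.61 × 4.083/(2.45 + 4.083) = 3.506 V.
V_B = V_A × 0.3388 = 1.188 V.

V_B ≈ 1.19 V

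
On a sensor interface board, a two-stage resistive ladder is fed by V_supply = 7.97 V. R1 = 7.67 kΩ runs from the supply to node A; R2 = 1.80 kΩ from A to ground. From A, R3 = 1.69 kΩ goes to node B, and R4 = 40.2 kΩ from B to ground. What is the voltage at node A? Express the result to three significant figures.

The second stage (R3 + R4 = 41.89 kΩ) loads node A in parallel with R2.
R2 ‖ (R3+R4) = 1.726 kΩ.
V_A = 7.97 × 1.726/(7.67 + 1.726) = 1.464 V.

V_A ≈ 1.46 V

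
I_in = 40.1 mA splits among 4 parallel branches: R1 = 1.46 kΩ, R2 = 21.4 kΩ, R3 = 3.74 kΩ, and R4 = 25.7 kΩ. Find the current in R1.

ΣG = 1/1.46 + 1/21.4 + 1/3.74 + 1/25.7 = 1.038.
R1 takes the fraction G_k/ΣG = 0.6849/1.038 = 0.6599, so I = 40.1 × 0.6599 = 26.46 mA.

I ≈ 26.5 mA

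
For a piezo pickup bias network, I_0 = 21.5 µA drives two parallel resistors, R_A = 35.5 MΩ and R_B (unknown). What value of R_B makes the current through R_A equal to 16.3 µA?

R_B ≈ 111 MΩ

Two-branch current divider: I_A = I_0 · R_B/(R_A + R_B).
16.3/21.5 = R_B/(R_A + R_B) → R_B = R_A · (0.7581)/(1 − 0.7581) = 35.5 × 3.135 = 111.3 MΩ.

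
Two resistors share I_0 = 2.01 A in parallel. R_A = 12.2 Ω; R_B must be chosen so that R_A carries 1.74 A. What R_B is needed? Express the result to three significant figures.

In a two-way split, I_A/I_0 = R_B/(R_A + R_B).
1.74/2.01 = R_B/(R_A + R_B) → R_B = R_A · (0.8657)/(1 − 0.8657) = 12.2 × 6.444 = 78.62 Ω.

R_B ≈ 78.6 Ω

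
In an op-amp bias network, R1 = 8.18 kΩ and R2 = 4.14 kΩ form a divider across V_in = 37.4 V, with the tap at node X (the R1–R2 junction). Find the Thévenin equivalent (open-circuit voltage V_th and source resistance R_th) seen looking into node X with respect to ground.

With X open, the divider is unloaded: V_th = 37.4 × 4.14/12.32 = 12.57 V.
Zeroing V_in shorts the top of R1 to ground, so R_th = R1 ‖ R2 = 2.749 kΩ.

V_th ≈ 12.6 V, R_th ≈ 2.75 kΩ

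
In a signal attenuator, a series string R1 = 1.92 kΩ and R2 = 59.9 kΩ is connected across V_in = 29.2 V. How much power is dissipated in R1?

The common current is I = 29.2/61.82 = 0.4723 mA.
P = I²R = 0.2231 × 1.92 = 0.4284 mW.

P ≈ 0.428 mW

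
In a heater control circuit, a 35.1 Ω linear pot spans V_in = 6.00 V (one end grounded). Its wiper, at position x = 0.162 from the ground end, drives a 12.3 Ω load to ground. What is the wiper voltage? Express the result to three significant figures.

V_out ≈ 0.701 V

The pot divides into 29.41 Ω above the wiper and 5.686 Ω below.
Lower segment in parallel with the load: 5.686 ‖ 12.3 = 3.889 Ω.
Then V_out = V_in · 3.889/(29.41 + 3.889) = 0.7006 V.
(Unloaded: V_out = x·V_in = 0.972 V.)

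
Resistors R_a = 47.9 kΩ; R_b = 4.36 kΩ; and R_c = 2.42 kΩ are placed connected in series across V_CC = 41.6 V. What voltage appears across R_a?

Total series resistance ΣR = 47.9 + 4.36 + 2.42 = 54.68 kΩ.
V = V_CC · R/ΣR = 41.6 × 0.8760 = 36.44 V.

V ≈ 36.4 V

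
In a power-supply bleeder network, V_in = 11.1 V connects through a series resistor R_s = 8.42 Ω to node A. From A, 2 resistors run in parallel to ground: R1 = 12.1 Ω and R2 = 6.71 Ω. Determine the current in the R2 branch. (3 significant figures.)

Parallel bank: R_p = 1/(1/12.1 + 1/6.71) = 4.316 Ω.
V_A = 11.1 × 4.316/12.74 = 3.762 V.
I(R2) = V_A / R2 = 3.762/6.71 = 0.5606 A.

I ≈ 0.561 A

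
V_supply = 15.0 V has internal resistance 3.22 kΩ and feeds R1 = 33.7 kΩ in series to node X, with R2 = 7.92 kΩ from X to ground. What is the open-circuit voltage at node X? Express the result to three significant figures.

V_th ≈ 2.65 V

R1' = 3.22 + 33.7 = 36.92 kΩ (source resistance + R1).
With X open, the divider is unloaded: V_th = 15.0 × 7.92/44.84 = 2.649 V.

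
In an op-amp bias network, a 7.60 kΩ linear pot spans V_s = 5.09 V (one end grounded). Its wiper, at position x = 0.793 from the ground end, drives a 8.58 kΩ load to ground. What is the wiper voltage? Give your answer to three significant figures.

Lower segment x·R_p = 6.027 kΩ; upper segment (1−x)·R_p = 1.573 kΩ.
Lower segment in parallel with the load: 6.027 ‖ 8.58 = 3.540 kΩ.
Then V_out = V_s · 3.540/(1.573 + 3.540) = 3.524 V.

V_out ≈ 3.52 V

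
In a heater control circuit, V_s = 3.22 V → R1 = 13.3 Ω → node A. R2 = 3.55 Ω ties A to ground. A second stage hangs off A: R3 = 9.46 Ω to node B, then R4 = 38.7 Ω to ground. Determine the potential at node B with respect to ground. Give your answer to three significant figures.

The second stage (R3 + R4 = 48.16 Ω) loads node A in parallel with R2.
Effective lower resistance at A: R2 ‖ 48.16 = 3.306 Ω.
V_A = 3.22 × 3.306/(13.3 + 3.306) = 0.6411 V.
Then the unloaded second divider: V_B = V_A × R4/(R3+R4) = 0.6411 × 0.8036 = 0.5152 V.

V_B ≈ 0.515 V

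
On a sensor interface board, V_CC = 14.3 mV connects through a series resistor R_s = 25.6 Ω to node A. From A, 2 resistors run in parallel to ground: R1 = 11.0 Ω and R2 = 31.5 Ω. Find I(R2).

I ≈ 0.110 mA

Equivalent of the parallel group: R_p = 8.153 Ω.
V_A = 14.3 × 8.153/33.75 = 3.454 mV.
Branch current I = V_A/R2 = 3.454/31.5 = 0.1097 mA.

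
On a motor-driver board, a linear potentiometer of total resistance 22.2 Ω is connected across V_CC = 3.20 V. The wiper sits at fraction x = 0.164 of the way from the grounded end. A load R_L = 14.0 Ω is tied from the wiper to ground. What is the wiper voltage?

V_out ≈ 0.431 V

Lower segment x·R_p = 3.641 Ω; upper segment (1−x)·R_p = 18.56 Ω.
Lower segment in parallel with the load: 3.641 ‖ 14.0 = 2.889 Ω.
Loaded-divider output: V_out = 3.20 × 0.1347 = 0.4311 V.
(Unloaded: V_out = x·V_CC = 0.525 V.)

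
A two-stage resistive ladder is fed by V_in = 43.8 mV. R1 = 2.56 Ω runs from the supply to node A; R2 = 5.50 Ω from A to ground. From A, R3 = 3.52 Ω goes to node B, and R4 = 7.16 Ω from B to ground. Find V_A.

Looking into the second stage from A: R3 + R4 = 10.68 Ω appears in parallel with R2.
R2 ‖ (R3+R4) = 3.630 Ω.
V_A = 43.8 × 3.630/(2.56 + 3.630) = 25.69 mV.

V_A ≈ 25.7 mV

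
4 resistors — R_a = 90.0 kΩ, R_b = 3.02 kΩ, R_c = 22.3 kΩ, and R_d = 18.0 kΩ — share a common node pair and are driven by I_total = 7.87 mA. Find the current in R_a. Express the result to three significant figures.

Conductances: ΣG = 1/90.0 + 1/3.02 + 1/22.3 + 1/18.0 = 0.4426 (1/kΩ).
By the current-divider rule, I = I_total · G_k/ΣG = 7.87 × 0.02510 = 0.1976 mA.

I ≈ 0.198 mA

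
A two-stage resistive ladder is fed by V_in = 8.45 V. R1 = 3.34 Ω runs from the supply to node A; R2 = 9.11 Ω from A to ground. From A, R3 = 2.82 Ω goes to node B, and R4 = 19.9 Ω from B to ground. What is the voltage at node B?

The second stage (R3 + R4 = 22.72 Ω) loads node A in parallel with R2.
Effective lower resistance at A: R2 ‖ 22.72 = 6.503 Ω.
First divider: V_A = V_in · 6.503/(3.34 + 6.503) = 5.583 V.
Then the unloaded second divider: V_B = V_A × R4/(R3+R4) = 5.583 × 0.8759 = 4.890 V.

V_B ≈ 4.89 V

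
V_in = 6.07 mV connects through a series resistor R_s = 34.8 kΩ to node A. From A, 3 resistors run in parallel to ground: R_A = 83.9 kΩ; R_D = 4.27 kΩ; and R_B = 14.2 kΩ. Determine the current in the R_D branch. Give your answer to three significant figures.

I ≈ 0.118 µA

Equivalent of the parallel group: R_p = 3.159 kΩ.
Node voltage V_A = V_in · R_p/(R_s + R_p) = 6.07 × 0.08323 = 0.5052 mV.
I(R_D) = V_A / R_D = 0.5052/4.27 = 0.1183 µA.
(Equivalently: I_total = 0.1599 µA, then current-divider fraction G_k/ΣG = 0.7399.)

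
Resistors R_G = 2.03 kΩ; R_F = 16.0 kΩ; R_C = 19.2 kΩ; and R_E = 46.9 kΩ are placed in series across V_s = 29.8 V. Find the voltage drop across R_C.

ΣR = 2.03 + 16.0 + 19.2 + 46.9 = 84.13 kΩ.
V = V_s · R/ΣR = 29.8 × 0.2282 = 6.801 V.

V ≈ 6.80 V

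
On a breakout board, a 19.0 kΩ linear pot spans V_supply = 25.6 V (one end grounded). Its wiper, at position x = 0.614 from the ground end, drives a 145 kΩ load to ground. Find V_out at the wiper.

Lower segment x·R_p = 11.67 kΩ; upper segment (1−x)·R_p = 7.334 kΩ.
R_L loads the lower segment: effective lower R = 10.80 kΩ.
Loaded-divider output: V_out = 25.6 × 0.5955 = 15.24 V.
(Unloaded: V_out = x·V_supply = 15.7 V.)

V_out ≈ 15.2 V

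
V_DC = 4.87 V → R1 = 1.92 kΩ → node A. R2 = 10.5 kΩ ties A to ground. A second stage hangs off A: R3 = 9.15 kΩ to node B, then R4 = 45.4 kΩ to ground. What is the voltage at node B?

The second stage (R3 + R4 = 54.55 kΩ) loads node A in parallel with R2.
Effective lower resistance at A: R2 ‖ 54.55 = 8.805 kΩ.
So V_A = 4.87 × 0.8210 = 3.998 V.
Stage 2 is unloaded, so V_B = V_A · R4/(R3+R4) = 3.998 × 45.4/54.55 = 3.328 V.

V_B ≈ 3.33 V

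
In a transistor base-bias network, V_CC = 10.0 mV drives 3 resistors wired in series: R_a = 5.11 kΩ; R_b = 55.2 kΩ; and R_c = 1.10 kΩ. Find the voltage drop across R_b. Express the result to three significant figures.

Series total: ΣR = 5.11 + 55.2 + 1.10 = 61.41 kΩ.
By the voltage-divider rule, V = 10.0 × 55.20/61.41 = 8.989 mV.

V ≈ 8.99 mV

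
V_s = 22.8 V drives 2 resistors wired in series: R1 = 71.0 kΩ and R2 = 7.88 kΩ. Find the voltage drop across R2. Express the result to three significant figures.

Total series resistance ΣR = 71.0 + 7.88 = 78.88 kΩ.
Voltage divider: V = V_s · (7.880 / 78.88) = 22.8 × 0.09990 = 2.278 V.

V ≈ 2.28 V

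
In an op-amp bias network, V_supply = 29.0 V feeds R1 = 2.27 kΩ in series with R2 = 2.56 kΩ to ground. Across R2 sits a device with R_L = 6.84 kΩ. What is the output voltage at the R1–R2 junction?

First combine the lower leg with the load: R2 ‖ R_L = 1.863 kΩ.
Now apply the divider: V_out = 29.0 × 0.4507 = 13.07 V.
(Unloaded it would be 15.4 V; the load pulls it down.)

V_out ≈ 13.1 V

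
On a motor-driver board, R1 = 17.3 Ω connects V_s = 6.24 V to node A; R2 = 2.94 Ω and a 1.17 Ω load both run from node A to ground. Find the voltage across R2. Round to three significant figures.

V_out ≈ 0.288 V

The load sits in parallel with R2, giving an effective lower resistance R2' = R2·R_L/(R2+R_L) = 0.8369 Ω.
Now apply the divider: V_out = 6.24 × 0.04615 = 0.2879 V.
(Unloaded it would be 0.906 V; the load pulls it down.)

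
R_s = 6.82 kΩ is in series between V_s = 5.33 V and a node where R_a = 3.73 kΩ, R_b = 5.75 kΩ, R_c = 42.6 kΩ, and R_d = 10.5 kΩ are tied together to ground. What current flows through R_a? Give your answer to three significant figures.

I ≈ 0.296 mA

Equivalent of the parallel group: R_p = 1.783 kΩ.
V_A = 5.33 × 1.783/8.603 = 1.105 V.
I(R_a) = V_A / R_a = 1.105/3.73 = 0.2962 mA.
(Equivalently: I_total = 0.6195 mA, then current-divider fraction G_k/ΣG = 0.4781.)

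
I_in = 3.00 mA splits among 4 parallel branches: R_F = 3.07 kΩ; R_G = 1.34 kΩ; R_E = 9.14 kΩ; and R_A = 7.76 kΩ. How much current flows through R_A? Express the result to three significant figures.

I ≈ 0.295 mA

Total conductance ΣG = 1/3.07 + 1/1.34 + 1/9.14 + 1/7.76 = 1.310 (units of 1/kΩ).
R_A takes the fraction G_k/ΣG = 0.1289/1.310 = 0.09835, so I = 3.00 × 0.09835 = 0.2951 mA.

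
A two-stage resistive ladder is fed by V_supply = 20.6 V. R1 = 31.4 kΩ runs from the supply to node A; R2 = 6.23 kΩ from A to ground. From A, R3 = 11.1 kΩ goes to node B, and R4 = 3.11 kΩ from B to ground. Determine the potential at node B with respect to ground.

V_B ≈ 0.546 V

The second stage (R3 + R4 = 14.21 kΩ) loads node A in parallel with R2.
R2 ‖ (R3+R4) = 4.331 kΩ.
So V_A = 20.6 × 0.1212 = 2.497 V.
V_B = V_A × 0.2189 = 0.5465 V.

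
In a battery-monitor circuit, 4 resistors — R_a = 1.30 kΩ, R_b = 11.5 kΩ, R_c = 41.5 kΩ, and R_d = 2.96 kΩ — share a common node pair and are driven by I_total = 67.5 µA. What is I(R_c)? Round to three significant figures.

ΣG = 1/1.30 + 1/11.5 + 1/41.5 + 1/2.96 = 1.218.
Current divider: I(R_c) = I_total · G_k/ΣG = 67.5 × (0.02410/1.218) = 67.5 × 0.01978 = 1.335 µA.

I ≈ 1.34 µA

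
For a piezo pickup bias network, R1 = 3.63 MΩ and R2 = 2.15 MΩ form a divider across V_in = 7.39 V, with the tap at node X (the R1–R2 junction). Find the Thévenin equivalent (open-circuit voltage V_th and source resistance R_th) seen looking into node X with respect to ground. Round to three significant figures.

V_th is the unloaded tap voltage: V_in · R2/(R1+R2) = 7.39 × 0.3720 = 2.749 V.
Looking into X with the source shorted: R_th = R1·R2/(R1+R2) = 3.630 × 2.15/5.780 = 1.350 MΩ.

V_th ≈ 2.75 V, R_th ≈ 1.35 MΩ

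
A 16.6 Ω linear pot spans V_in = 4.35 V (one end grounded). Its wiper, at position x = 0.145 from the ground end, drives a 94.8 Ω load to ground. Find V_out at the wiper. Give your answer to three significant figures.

Lower segment x·R_p = 2.407 Ω; upper segment (1−x)·R_p = 14.19 Ω.
(x·R_p) ‖ R_L = 2.347 Ω.
V_out = 4.35 × 2.347/(14.19 + 2.347) = 0.6173 V.

V_out ≈ 0.617 V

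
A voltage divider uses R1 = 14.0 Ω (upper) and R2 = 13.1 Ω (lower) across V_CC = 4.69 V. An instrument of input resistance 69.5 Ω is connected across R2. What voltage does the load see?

The load sits in parallel with R2, giving an effective lower resistance R2' = R2·R_L/(R2+R_L) = 11.02 Ω.
Voltage divider with the loaded lower leg: V_out = 4.69 × 11.02/(14.0 + 11.02) = 4.69 × 0.4405 = 2.066 V.

V_out ≈ 2.07 V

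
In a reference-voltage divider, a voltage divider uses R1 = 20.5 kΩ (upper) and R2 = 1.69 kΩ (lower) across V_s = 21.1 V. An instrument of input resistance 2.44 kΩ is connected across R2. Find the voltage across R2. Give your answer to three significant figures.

V_out ≈ 0.980 V

First combine the lower leg with the load: R2 ‖ R_L = 0.9985 kΩ.
Then V_out = V_s · R2'/(R1 + R2') = 21.1 × 0.9985/21.50 = 0.9799 V.
(Unloaded it would be 1.61 V; the load pulls it down.)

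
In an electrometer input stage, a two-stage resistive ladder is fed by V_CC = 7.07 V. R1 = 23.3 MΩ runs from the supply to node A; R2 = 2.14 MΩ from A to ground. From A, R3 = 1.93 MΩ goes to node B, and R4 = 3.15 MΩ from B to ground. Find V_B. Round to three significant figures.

The second stage (R3 + R4 = 5.080 MΩ) loads node A in parallel with R2.
R2 ‖ (R3+R4) = 1.506 MΩ.
First divider: V_A = V_CC · 1.506/(23.3 + 1.506) = 0.4291 V.
Then the unloaded second divider: V_B = V_A × R4/(R3+R4) = 0.4291 × 0.6201 = 0.2661 V.

V_B ≈ 0.266 V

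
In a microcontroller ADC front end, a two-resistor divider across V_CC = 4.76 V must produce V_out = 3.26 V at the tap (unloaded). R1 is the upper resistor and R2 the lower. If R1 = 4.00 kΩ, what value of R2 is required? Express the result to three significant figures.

R2 ≈ 8.69 kΩ

V_out/V_CC = R2/(R1+R2) = 0.6849.
So R2 = R1 · V_out/(V_CC − V_out) = 4.00 × 3.26/(4.76 − 3.26) = 4.00 × 2.173 = 8.693 kΩ.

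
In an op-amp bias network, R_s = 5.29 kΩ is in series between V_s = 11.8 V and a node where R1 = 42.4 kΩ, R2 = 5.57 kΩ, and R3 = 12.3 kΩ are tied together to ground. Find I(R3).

I ≈ 0.383 mA

Parallel bank: R_p = 1/(1/42.4 + 1/5.57 + 1/12.3) = 3.516 kΩ.
Node voltage V_A = V_s · R_p/(R_s + R_p) = 11.8 × 0.3993 = 4.711 V.
Branch current I = V_A/R3 = 4.711/12.3 = 0.3830 mA.
(Equivalently: I_total = 1.340 mA, then current-divider fraction G_k/ΣG = 0.2858.)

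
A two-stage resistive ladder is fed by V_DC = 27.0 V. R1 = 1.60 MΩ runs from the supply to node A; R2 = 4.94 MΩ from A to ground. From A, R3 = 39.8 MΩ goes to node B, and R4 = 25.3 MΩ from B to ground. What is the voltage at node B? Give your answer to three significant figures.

V_B ≈ 7.78 V

Looking into the second stage from A: R3 + R4 = 65.10 MΩ appears in parallel with R2.
R2 ‖ (R3+R4) = 4.592 MΩ.
So V_A = 27.0 × 0.7416 = 20.02 V.
V_B = V_A × 0.3886 = 7.782 V.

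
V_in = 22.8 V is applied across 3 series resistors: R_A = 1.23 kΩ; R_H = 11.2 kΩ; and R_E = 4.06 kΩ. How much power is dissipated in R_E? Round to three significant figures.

P ≈ 7.76 mW

ΣR = 16.49 kΩ → I = 22.8/16.49 = 1.383 mA.
V(R_E) = I·R = 5.614 V; P = V·I = 5.614 × 1.383 = 7.762 mW.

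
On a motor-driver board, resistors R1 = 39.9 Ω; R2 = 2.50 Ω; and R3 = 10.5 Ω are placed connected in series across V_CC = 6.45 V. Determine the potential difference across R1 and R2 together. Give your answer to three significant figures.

Total series resistance ΣR = 39.9 + 2.50 + 10.5 = 52.90 Ω.
R_{R1..R2} = 39.9 + 2.50 = 42.40 Ω.
By the voltage-divider rule, V = 6.45 × 42.40/52.90 = 5.170 V.

V ≈ 5.17 V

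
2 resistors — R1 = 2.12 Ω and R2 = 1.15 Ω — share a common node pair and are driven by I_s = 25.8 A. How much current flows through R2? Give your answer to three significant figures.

I ≈ 16.7 A

Two-branch current divider: I_k = I_s · R_other/(R_1 + R_2).
I(R2) = 25.8 × 2.12/(2.12 + 1.15) = 25.8 × 0.6483 = 16.73 A.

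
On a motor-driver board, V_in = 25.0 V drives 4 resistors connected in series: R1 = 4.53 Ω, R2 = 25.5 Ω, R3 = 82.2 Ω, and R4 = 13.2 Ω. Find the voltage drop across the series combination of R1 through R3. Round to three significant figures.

Total series resistance ΣR = 4.53 + 25.5 + 82.2 + 13.2 = 125.4 Ω.
R_{R1..R3} = 4.53 + 25.5 + 82.2 = 112.2 Ω.
By the voltage-divider rule, V = 25.0 × 112.2/125.4 = 22.37 V.

V ≈ 22.4 V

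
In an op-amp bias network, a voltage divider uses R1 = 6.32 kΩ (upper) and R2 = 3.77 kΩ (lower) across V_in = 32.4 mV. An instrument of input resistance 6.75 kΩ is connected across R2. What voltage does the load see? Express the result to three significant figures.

First combine the lower leg with the load: R2 ‖ R_L = 2.419 kΩ.
Voltage divider with the loaded lower leg: V_out = 32.4 × 2.419/(6.32 + 2.419) = 32.4 × 0.2768 = 8.968 mV.

V_out ≈ 8.97 mV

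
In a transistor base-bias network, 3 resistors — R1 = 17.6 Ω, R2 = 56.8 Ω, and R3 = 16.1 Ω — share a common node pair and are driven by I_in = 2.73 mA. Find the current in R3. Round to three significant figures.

I ≈ 1.24 mA

Conductances: ΣG = 1/17.6 + 1/56.8 + 1/16.1 = 0.1365 (1/Ω).
R3 takes the fraction G_k/ΣG = 0.06211/0.1365 = 0.4549, so I = 2.73 × 0.4549 = 1.242 mA.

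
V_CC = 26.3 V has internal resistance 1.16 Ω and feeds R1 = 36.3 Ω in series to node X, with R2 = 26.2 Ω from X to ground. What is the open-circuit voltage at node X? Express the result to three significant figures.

R1' = 1.16 + 36.3 = 37.46 Ω (source resistance + R1).
V_th is the unloaded tap voltage: V_CC · R2/(R1'+R2) = 26.3 × 0.4116 = 10.82 V.

V_th ≈ 10.8 V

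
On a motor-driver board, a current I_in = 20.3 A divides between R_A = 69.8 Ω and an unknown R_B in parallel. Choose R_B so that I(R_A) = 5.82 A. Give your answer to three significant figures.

R_B ≈ 28.1 Ω

Two-branch current divider: I_A = I_in · R_B/(R_A + R_B).
With f = 0.2867, R_B = R_A · f/(1−f) = 69.8 × 0.4019 = 28.05 Ω.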